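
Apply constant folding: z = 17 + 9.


17 + 9 = 26 at compile time
Optimized: z = 26


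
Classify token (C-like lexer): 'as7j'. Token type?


Pattern: letter/underscore followed by alphanumerics, not a keyword
Type: IDENTIFIER


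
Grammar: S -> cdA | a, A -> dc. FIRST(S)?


Per alternative of S: FIRST(cdA) = {c}; FIRST(a) = {a}
FIRST(S) = {a, c}


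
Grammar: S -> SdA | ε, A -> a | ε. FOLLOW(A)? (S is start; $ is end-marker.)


$ ∈ FOLLOW(S). For each A -> αBβ: add FIRST(β)\{ε} to FOLLOW(B); if β nullable, add FOLLOW(A).
FOLLOW(A) = {$, d}


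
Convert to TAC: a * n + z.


Break into single-operator statements:
t1 = a * n
t2 = t1 + z


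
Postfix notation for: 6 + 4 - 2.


Left to right (same or higher precedence on left)
Postfix: 6 4 + 2 -


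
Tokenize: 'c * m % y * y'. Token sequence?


Scan left to right, longest-match per lexeme
Tokens: ID(c), OP(*), ID(m), OP(%), ID(y), OP(*), ID(y)


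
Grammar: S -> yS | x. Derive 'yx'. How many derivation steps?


Derivation: S => yS => yx
Steps: 2


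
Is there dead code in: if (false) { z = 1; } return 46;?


condition is constant false, so the whole block is unreachable
Dead: 'if (false) { z = 1; }'


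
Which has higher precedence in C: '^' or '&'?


'&' is bitwise AND (level 5); '^' is bitwise XOR (level 4)
Higher level binds tighter
'&' has higher precedence than '^'


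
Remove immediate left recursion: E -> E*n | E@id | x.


Left-recursive alternatives: E*n, E@id; non-recursive: x
Introduce E': E -> xE', E' -> *nE' | @idE' | ε


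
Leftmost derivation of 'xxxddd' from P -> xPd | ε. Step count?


Derivation: P => xPd => xxPdd => xxxPddd => xxxddd
Steps: 4


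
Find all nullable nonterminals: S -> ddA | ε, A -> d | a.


A nonterminal is nullable iff some alternative derives ε (directly, or every symbol in it is nullable)
Nullable: {S}


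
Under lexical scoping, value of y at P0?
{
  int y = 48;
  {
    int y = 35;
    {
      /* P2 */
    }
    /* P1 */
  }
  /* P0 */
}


y declared in the same block as P0
y = 48


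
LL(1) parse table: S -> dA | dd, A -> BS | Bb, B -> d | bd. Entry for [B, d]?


For [B, d]: 'd' ∈ FIRST(d)
Entry: B -> d


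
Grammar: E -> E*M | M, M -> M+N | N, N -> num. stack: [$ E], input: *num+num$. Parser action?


shift '*' to continue E -> E*M
Action: shift


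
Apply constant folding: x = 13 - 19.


13 - 19 = -6 at compile time
Optimized: x = -6


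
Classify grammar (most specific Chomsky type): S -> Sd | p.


Left-linear: every RHS is a terminal or one nonterminal followed by a terminal
Classification: Type 3 (Regular)


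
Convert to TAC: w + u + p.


Break into single-operator statements:
t1 = w + u
t2 = t1 + p


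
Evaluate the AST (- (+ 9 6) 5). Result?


Evaluate inner: (+ 9 6) = 15
Evaluate root: (- 15 5) = 10
Result: 10


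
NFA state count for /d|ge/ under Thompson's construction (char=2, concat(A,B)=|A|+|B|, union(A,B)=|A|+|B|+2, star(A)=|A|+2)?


Syntax tree has 3 char leaf(s), 1 union(s), 0 star(s)
chars contribute 3×2 = 6; each union adds +2; each star adds +2
Total: 6 + 2 + 0 = 8 states


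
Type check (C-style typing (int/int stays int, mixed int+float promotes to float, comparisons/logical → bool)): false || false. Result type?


Operand types: bool || bool
Rule: logical operators take bool operands and yield bool
Result type: bool


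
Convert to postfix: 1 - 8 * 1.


* has higher precedence, evaluate 8*1 first
Postfix: 1 8 1 * -


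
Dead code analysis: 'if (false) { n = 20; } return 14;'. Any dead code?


condition is constant false, so the whole block is unreachable
Dead: 'if (false) { n = 20; }'


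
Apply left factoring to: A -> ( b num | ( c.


Common prefix: '('
Factored: A -> ( A', A' -> b num | c


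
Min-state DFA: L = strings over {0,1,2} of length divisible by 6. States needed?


Track length mod 6: states 0..5, accept at 0
Minimal DFA: 6 states


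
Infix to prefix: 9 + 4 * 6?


'*' binds tighter: tree is (+ 9 (* 4 6))
Prefix: + 9 * 4 6


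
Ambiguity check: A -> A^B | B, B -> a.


precedence layered via separate nonterminal B: deterministic
Unambiguous


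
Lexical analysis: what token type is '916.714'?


Pattern: digits with a decimal point
Type: FLOAT_LITERAL


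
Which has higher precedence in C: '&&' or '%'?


'%' is multiplicative (level 10); '&&' is logical AND (level 2)
Higher level binds tighter
'%' has higher precedence than '&&'


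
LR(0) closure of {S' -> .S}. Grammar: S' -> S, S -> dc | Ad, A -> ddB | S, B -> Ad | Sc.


Start: S' -> .S
For each item with dot before a nonterminal B, add B -> .γ for every B-production
Closure: [S' -> .S, S -> .dc, S -> .Ad, A -> .ddB, A -> .S]


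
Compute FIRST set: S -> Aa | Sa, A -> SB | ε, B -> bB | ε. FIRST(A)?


Per alternative of A: FIRST(SB) = {a}; FIRST(ε) = {ε}
FIRST(A) = {a, ε}


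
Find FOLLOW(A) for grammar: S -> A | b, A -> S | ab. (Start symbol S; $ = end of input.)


$ ∈ FOLLOW(S). For each A -> αBβ: add FIRST(β)\{ε} to FOLLOW(B); if β nullable, add FOLLOW(A).
FOLLOW(A) = {$}


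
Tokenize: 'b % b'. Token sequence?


Scan left to right, longest-match per lexeme
Tokens: ID(b), OP(%), ID(b)


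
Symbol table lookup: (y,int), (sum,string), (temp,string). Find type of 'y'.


Lookup 'y' → type int


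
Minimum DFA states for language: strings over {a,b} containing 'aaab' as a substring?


KMP-style automaton: 4 progress states + 1 absorbing accept = 5
Minimal DFA: 5 states


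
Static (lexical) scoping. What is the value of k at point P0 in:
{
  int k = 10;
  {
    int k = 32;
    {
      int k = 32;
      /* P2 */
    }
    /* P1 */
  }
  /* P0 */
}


k declared in the same block as P0
k = 10


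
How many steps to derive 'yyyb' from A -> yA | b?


Derivation: A => yA => yyA => yyyA => yyyb
Steps: 4


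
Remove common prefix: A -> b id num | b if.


Common prefix: 'b'
Factored: A -> b A', A' -> id num | if


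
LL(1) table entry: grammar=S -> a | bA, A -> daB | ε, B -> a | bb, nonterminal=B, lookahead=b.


For [B, b]: 'b' ∈ FIRST(bb)
Entry: B -> bb


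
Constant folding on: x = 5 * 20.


5 * 20 = 100 at compile time
Optimized: x = 100


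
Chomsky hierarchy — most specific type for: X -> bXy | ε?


Single nonterminal LHS, but b^n y^n is not regular
Classification: Type 2 (Context-Free)


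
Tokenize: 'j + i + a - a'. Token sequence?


Scan left to right, longest-match per lexeme
Tokens: ID(j), OP(+), ID(i), OP(+), ID(a), OP(-), ID(a)


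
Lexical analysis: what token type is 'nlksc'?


Pattern: letter/underscore followed by alphanumerics, not a keyword
Type: IDENTIFIER


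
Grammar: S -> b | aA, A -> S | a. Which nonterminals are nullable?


A nonterminal is nullable iff some alternative derives ε (directly, or every symbol in it is nullable)
Nullable: {}


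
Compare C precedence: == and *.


'*' is multiplicative (level 10); '==' is equality (level 6)
Higher level binds tighter
'*' has higher precedence than '=='


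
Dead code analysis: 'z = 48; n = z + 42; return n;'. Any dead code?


z is read by n's definition; n is returned
No dead code


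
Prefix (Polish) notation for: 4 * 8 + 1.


left-to-right (same/higher precedence on left): tree is (+ (* 4 8) 1)
Prefix: + * 4 8 1


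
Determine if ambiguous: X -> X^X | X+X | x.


'x^x+x' has two parse trees (no precedence encoded between ^ and +)
Ambiguous


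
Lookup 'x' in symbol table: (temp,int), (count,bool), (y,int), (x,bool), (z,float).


Lookup 'x' → type bool


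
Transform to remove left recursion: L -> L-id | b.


Left-recursive alternatives: L-id; non-recursive: b
Introduce L': L -> bL', L' -> -idL' | ε


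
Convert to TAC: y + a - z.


Break into single-operator statements:
t1 = y + a
t2 = t1 - z


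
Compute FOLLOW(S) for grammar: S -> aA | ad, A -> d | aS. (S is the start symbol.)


$ ∈ FOLLOW(S). For each A -> αBβ: add FIRST(β)\{ε} to FOLLOW(B); if β nullable, add FOLLOW(A).
FOLLOW(S) = {$}


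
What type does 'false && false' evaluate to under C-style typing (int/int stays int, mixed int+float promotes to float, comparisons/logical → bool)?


Operand types: bool && bool
Rule: logical operators take bool operands and yield bool
Result type: bool


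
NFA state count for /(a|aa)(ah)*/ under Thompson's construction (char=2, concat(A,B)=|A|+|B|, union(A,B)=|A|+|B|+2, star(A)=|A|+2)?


Syntax tree has 5 char leaf(s), 1 union(s), 1 star(s)
chars contribute 5×2 = 10; each union adds +2; each star adds +2
Total: 10 + 2 + 2 = 14 states


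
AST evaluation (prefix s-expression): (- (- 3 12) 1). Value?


Evaluate inner: (- 3 12) = -9
Evaluate root: (- -9 1) = -10
Result: -10


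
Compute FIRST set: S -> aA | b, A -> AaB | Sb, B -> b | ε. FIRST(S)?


Per alternative of S: FIRST(aA) = {a}; FIRST(b) = {b}
FIRST(S) = {a, b}


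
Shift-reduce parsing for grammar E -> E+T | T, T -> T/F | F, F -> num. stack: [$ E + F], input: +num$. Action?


'F' (not preceded by T/) is the handle for T -> F
Action: reduce (T -> F)


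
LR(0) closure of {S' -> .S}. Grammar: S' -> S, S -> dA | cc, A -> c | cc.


Start: S' -> .S
For each item with dot before a nonterminal B, add B -> .γ for every B-production
Closure: [S' -> .S, S -> .dA, S -> .cc]


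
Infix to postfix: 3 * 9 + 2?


Left to right (same or higher precedence on left)
Postfix: 3 9 * 2 +


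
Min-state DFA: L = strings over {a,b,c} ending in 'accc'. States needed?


Track the longest suffix of input matching a prefix of 'accc': 5 classes (prefixes of length 0..4)
Minimal DFA: 5 states


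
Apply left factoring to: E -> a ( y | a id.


Common prefix: 'a'
Factored: E -> a E', E' -> ( y | id


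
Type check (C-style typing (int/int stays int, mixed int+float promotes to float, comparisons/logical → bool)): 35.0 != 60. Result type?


Operand types: float != int
Rule: comparison yields bool
Result type: bool


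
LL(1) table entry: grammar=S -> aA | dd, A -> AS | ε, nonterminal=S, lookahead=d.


For [S, d]: 'd' ∈ FIRST(dd)
Entry: S -> dd


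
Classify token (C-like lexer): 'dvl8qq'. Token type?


Pattern: letter/underscore followed by alphanumerics, not a keyword
Type: IDENTIFIER


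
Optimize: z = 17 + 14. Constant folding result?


17 + 14 = 31 at compile time
Optimized: z = 31


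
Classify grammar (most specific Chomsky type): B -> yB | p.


Right-linear: every RHS is a terminal or a terminal followed by one nonterminal
Classification: Type 3 (Regular)


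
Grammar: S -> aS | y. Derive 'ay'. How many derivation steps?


Derivation: S => aS => ay
Steps: 2


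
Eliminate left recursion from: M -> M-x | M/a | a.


Left-recursive alternatives: M-x, M/a; non-recursive: a
Introduce M': M -> aM', M' -> -xM' | /aM' | ε


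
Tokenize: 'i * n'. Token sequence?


Scan left to right, longest-match per lexeme
Tokens: ID(i), OP(*), ID(n)


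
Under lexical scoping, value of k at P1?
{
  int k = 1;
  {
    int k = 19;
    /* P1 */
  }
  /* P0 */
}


k declared in the same block as P1
k = 19


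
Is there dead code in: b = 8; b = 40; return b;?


first assignment to b is overwritten before any read
Dead: 'b = 8'


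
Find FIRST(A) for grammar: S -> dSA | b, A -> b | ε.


Per alternative of A: FIRST(b) = {b}; FIRST(ε) = {ε}
FIRST(A) = {b, ε}


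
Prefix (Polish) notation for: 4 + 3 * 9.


'*' binds tighter: tree is (+ 4 (* 3 9))
Prefix: + 4 * 3 9


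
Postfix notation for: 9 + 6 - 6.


Left to right (same or higher precedence on left)
Postfix: 9 6 + 6 -


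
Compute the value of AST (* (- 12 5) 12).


Evaluate inner: (- 12 5) = 7
Evaluate root: (* 7 12) = 84
Result: 84


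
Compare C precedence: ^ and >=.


'>=' is relational (level 7); '^' is bitwise XOR (level 4)
Higher level binds tighter
'>=' has higher precedence than '^'


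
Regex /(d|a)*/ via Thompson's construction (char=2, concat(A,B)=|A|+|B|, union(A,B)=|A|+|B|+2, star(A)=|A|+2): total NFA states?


Syntax tree has 2 char leaf(s), 1 union(s), 1 star(s)
chars contribute 2×2 = 4; each union adds +2; each star adds +2
Total: 4 + 2 + 2 = 8 states


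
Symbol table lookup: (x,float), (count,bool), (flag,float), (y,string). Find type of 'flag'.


Lookup 'flag' → type float


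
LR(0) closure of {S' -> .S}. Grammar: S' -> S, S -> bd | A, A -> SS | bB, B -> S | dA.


Start: S' -> .S
For each item with dot before a nonterminal B, add B -> .γ for every B-production
Closure: [S' -> .S, S -> .bd, S -> .A, A -> .SS, A -> .bB]


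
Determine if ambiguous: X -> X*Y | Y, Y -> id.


precedence layered via separate nonterminal Y: deterministic
Unambiguous


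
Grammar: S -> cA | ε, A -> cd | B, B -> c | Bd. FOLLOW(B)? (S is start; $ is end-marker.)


$ ∈ FOLLOW(S). For each A -> αBβ: add FIRST(β)\{ε} to FOLLOW(B); if β nullable, add FOLLOW(A).
FOLLOW(B) = {$, d}


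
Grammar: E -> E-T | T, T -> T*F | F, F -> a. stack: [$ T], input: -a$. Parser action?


lookahead ∉ {*} so T won't extend; reduce E -> T
Action: reduce (E -> T)


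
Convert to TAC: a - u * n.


Break into single-operator statements:
t1 = u * n
t2 = a - t1


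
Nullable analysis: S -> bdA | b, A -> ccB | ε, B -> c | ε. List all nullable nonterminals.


A nonterminal is nullable iff some alternative derives ε (directly, or every symbol in it is nullable)
Nullable: {A, B}


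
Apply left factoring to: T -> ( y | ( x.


Common prefix: '('
Factored: T -> ( T', T' -> y | x


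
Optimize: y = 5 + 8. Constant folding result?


5 + 8 = 13 at compile time
Optimized: y = 13


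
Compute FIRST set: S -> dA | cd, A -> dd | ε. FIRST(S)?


Per alternative of S: FIRST(dA) = {d}; FIRST(cd) = {c}
FIRST(S) = {c, d}


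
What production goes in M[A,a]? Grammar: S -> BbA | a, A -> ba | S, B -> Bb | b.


For [A, a]: 'a' ∈ FIRST(S)
Entry: A -> S


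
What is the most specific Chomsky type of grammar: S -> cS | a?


Right-linear: every RHS is a terminal or a terminal followed by one nonterminal
Classification: Type 3 (Regular)


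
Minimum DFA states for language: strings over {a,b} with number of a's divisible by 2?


Track (count of a) mod 2: states 0..1, accept at 0
Minimal DFA: 2 states


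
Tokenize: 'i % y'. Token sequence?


Scan left to right, longest-match per lexeme
Tokens: ID(i), OP(%), ID(y)


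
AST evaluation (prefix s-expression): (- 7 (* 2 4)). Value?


Evaluate inner: (* 2 4) = 8
Evaluate root: (- 7 8) = -1
Result: -1


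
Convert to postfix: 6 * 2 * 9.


Left to right (same or higher precedence on left)
Postfix: 6 2 * 9 *


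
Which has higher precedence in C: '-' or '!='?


'-' is additive (level 9); '!=' is equality (level 6)
Higher level binds tighter
'-' has higher precedence than '!='


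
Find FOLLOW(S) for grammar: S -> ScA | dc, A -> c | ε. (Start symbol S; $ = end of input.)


$ ∈ FOLLOW(S). For each A -> αBβ: add FIRST(β)\{ε} to FOLLOW(B); if β nullable, add FOLLOW(A).
FOLLOW(S) = {$, c}


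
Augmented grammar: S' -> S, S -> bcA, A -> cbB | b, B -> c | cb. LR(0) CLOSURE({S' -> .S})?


Start: S' -> .S
For each item with dot before a nonterminal B, add B -> .γ for every B-production
Closure: [S' -> .S, S -> .bcA]


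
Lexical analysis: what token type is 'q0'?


Pattern: letter/underscore followed by alphanumerics, not a keyword
Type: IDENTIFIER


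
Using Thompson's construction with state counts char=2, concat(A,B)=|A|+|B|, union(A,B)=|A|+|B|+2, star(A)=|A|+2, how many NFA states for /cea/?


Syntax tree has 3 char leaf(s), 0 union(s), 0 star(s)
chars contribute 3×2 = 6; each union adds +2; each star adds +2
Total: 6 + 0 + 0 = 6 states


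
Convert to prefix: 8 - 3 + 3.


left-to-right (same/higher precedence on left): tree is (+ (- 8 3) 3)
Prefix: + - 8 3 3


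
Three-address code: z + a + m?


Break into single-operator statements:
t1 = z + a
t2 = t1 + m


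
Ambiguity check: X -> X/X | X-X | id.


'id/id-id' has two parse trees (no precedence encoded between / and -)
Ambiguous


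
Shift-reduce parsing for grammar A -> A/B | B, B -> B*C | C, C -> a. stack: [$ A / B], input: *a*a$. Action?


'*' can extend B; shift to build B -> B*C
Action: shift


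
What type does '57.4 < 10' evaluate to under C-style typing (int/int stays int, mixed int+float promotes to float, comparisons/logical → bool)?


Operand types: float < int
Rule: comparison yields bool
Result type: bool


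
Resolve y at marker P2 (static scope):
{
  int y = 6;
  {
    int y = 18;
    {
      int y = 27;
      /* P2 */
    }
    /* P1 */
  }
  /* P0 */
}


y declared in the same block as P2
y = 27


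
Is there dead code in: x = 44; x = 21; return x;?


first assignment to x is overwritten before any read
Dead: 'x = 44'


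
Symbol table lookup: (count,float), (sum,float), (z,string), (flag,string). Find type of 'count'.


Lookup 'count' → type float


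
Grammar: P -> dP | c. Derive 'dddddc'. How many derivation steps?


Derivation: P => dP => ddP => dddP => ddddP => dddddP => dddddc
Steps: 6


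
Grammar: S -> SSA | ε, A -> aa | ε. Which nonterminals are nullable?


A nonterminal is nullable iff some alternative derives ε (directly, or every symbol in it is nullable)
Nullable: {A, S}


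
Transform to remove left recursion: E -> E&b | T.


Left-recursive alternatives: E&b; non-recursive: T
Introduce E': E -> TE', E' -> &bE' | ε


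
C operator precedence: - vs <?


'-' is additive (level 9); '<' is relational (level 7)
Higher level binds tighter
'-' has higher precedence than '<'


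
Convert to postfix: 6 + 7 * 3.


* has higher precedence, evaluate 7*3 first
Postfix: 6 7 3 * +


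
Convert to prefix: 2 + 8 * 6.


'*' binds tighter: tree is (+ 2 (* 8 6))
Prefix: + 2 * 8 6


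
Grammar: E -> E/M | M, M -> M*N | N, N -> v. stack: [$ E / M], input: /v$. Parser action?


handle 'E/M' on top; lookahead ∈ FOLLOW(E) = {/, $}
Action: reduce (E -> E/M)


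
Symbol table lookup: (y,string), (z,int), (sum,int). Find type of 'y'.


Lookup 'y' → type string


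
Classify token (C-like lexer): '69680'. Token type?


Pattern: digits only
Type: INTEGER_LITERAL


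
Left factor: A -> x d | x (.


Common prefix: 'x'
Factored: A -> x A', A' -> d | (


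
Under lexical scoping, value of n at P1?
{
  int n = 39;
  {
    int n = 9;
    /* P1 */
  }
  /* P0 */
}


n declared in the same block as P1
n = 9


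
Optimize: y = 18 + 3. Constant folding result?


18 + 3 = 21 at compile time
Optimized: y = 21


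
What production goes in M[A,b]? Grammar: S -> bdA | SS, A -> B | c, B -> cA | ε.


For [A, b]: B is nullable and 'b' ∈ FOLLOW(A)
Entry: A -> B


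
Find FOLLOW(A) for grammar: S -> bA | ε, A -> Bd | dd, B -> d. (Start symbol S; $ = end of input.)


$ ∈ FOLLOW(S). For each A -> αBβ: add FIRST(β)\{ε} to FOLLOW(B); if β nullable, add FOLLOW(A).
FOLLOW(A) = {$}


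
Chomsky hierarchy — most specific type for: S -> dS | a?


Right-linear: every RHS is a terminal or a terminal followed by one nonterminal
Classification: Type 3 (Regular)


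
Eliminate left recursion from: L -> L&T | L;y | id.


Left-recursive alternatives: L&T, L;y; non-recursive: id
Introduce L': L -> idL', L' -> &TL' | ;yL' | ε


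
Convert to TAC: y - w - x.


Break into single-operator statements:
t1 = y - w
t2 = t1 - x


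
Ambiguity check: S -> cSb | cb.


balanced c^n…b^n: each string has a unique parse
Unambiguous


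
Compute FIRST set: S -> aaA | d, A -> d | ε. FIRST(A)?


Per alternative of A: FIRST(d) = {d}; FIRST(ε) = {ε}
FIRST(A) = {d, ε}


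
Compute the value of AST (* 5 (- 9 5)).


Evaluate inner: (- 9 5) = 4
Evaluate root: (* 5 4) = 20
Result: 20


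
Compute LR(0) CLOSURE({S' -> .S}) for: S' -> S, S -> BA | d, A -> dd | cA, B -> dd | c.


Start: S' -> .S
For each item with dot before a nonterminal B, add B -> .γ for every B-production
Closure: [S' -> .S, S -> .BA, S -> .d, B -> .dd, B -> .c]


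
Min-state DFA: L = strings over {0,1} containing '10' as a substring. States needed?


KMP-style automaton: 2 progress states + 1 absorbing accept = 3
Minimal DFA: 3 states


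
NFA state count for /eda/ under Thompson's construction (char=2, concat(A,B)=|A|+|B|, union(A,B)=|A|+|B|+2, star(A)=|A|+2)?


Syntax tree has 3 char leaf(s), 0 union(s), 0 star(s)
chars contribute 3×2 = 6; each union adds +2; each star adds +2
Total: 6 + 0 + 0 = 6 states


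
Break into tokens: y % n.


Scan left to right, longest-match per lexeme
Tokens: ID(y), OP(%), ID(n)


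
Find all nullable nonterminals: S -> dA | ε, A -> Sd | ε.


A nonterminal is nullable iff some alternative derives ε (directly, or every symbol in it is nullable)
Nullable: {A, S}


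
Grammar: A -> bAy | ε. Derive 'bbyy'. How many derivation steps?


Derivation: A => bAy => bbAyy => bbyy
Steps: 3


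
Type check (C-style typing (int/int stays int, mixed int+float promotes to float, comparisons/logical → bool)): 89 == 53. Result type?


Operand types: int == int
Rule: comparison yields bool
Result type: bool


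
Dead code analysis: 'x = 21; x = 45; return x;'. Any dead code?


first assignment to x is overwritten before any read
Dead: 'x = 21'


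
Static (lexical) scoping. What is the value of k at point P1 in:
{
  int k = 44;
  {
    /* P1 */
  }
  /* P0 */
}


P1's block does not declare k; resolves to the enclosing declaration at depth 0
k = 44


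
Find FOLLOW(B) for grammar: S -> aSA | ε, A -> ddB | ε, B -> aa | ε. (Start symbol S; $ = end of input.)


$ ∈ FOLLOW(S). For each A -> αBβ: add FIRST(β)\{ε} to FOLLOW(B); if β nullable, add FOLLOW(A).
FOLLOW(B) = {$, d}


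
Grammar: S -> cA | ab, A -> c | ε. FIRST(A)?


Per alternative of A: FIRST(c) = {c}; FIRST(ε) = {ε}
FIRST(A) = {c, ε}


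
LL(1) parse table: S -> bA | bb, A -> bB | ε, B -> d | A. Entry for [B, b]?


For [B, b]: 'b' ∈ FIRST(A)
Entry: B -> A


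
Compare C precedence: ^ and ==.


'==' is equality (level 6); '^' is bitwise XOR (level 4)
Higher level binds tighter
'==' has higher precedence than '^'


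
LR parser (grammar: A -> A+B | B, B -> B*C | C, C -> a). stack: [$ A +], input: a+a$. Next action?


no handle ('A+' is not any RHS); shift 'a'
Action: shift


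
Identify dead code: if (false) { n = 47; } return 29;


condition is constant false, so the whole block is unreachable
Dead: 'if (false) { n = 47; }'


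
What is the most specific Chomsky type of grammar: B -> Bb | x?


Left-linear: every RHS is a terminal or one nonterminal followed by a terminal
Classification: Type 3 (Regular)


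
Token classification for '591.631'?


Pattern: digits with a decimal point
Type: FLOAT_LITERAL


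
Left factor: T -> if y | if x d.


Common prefix: 'if'
Factored: T -> if T', T' -> y | x d


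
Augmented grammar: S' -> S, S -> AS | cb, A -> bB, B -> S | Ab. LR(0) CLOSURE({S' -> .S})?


Start: S' -> .S
For each item with dot before a nonterminal B, add B -> .γ for every B-production
Closure: [S' -> .S, S -> .AS, S -> .cb, A -> .bB]


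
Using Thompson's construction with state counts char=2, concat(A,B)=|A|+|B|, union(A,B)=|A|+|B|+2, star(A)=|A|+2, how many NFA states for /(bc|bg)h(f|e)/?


Syntax tree has 7 char leaf(s), 2 union(s), 0 star(s)
chars contribute 7×2 = 14; each union adds +2; each star adds +2
Total: 14 + 4 + 0 = 18 states


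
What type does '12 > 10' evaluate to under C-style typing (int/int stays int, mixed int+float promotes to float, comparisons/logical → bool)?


Operand types: int > int
Rule: comparison yields bool
Result type: bool


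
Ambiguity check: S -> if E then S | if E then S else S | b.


dangling else: 'if E then if E then b else b' parses two ways
Ambiguous


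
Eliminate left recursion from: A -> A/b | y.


Left-recursive alternatives: A/b; non-recursive: y
Introduce A': A -> yA', A' -> /bA' | ε


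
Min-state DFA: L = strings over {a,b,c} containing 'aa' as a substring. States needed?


KMP-style automaton: 2 progress states + 1 absorbing accept = 3
Minimal DFA: 3 states


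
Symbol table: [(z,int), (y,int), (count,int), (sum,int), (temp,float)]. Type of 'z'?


Lookup 'z' → type int


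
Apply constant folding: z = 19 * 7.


19 * 7 = 133 at compile time
Optimized: z = 133


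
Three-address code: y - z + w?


Break into single-operator statements:
t1 = y - z
t2 = t1 + w


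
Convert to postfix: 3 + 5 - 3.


Left to right (same or higher precedence on left)
Postfix: 3 5 + 3 -


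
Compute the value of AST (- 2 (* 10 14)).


Evaluate inner: (* 10 14) = 140
Evaluate root: (- 2 140) = -138
Result: -138


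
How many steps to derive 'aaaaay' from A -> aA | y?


Derivation: A => aA => aaA => aaaA => aaaaA => aaaaaA => aaaaay
Steps: 6


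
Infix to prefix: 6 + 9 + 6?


left-to-right (same/higher precedence on left): tree is (+ (+ 6 9) 6)
Prefix: + + 6 9 6


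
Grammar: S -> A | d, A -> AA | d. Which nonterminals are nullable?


A nonterminal is nullable iff some alternative derives ε (directly, or every symbol in it is nullable)
Nullable: {}


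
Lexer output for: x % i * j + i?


Scan left to right, longest-match per lexeme
Tokens: ID(x), OP(%), ID(i), OP(*), ID(j), OP(+), ID(i)


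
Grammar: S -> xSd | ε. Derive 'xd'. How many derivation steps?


Derivation: S => xSd => xd
Steps: 2


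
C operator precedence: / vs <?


'/' is multiplicative (level 10); '<' is relational (level 7)
Higher level binds tighter
'/' has higher precedence than '<'


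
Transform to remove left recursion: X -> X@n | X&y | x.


Left-recursive alternatives: X@n, X&y; non-recursive: x
Introduce X': X -> xX', X' -> @nX' | &yX' | ε


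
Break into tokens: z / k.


Scan left to right, longest-match per lexeme
Tokens: ID(z), OP(/), ID(k)


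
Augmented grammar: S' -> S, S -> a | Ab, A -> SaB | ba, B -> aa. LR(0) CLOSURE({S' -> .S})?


Start: S' -> .S
For each item with dot before a nonterminal B, add B -> .γ for every B-production
Closure: [S' -> .S, S -> .a, S -> .Ab, A -> .SaB, A -> .ba]


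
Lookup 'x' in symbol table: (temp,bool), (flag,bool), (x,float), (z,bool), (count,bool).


Lookup 'x' → type float


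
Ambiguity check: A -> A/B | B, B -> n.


precedence layered via separate nonterminal B: deterministic
Unambiguous


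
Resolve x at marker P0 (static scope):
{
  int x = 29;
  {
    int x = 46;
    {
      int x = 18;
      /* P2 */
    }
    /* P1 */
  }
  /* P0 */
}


x declared in the same block as P0
x = 29


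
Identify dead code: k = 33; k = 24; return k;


first assignment to k is overwritten before any read
Dead: 'k = 33'


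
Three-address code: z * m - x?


Break into single-operator statements:
t1 = z * m
t2 = t1 - x


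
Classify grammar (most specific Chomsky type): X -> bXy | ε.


Single nonterminal LHS, but b^n y^n is not regular
Classification: Type 2 (Context-Free)


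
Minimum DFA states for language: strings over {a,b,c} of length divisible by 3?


Track length mod 3: states 0..2, accept at 0
Minimal DFA: 3 states


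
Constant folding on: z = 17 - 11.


17 - 11 = 6 at compile time
Optimized: z = 6


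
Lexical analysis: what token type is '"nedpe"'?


Pattern: double-quoted sequence
Type: STRING_LITERAL


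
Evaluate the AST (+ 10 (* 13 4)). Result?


Evaluate inner: (* 13 4) = 52
Evaluate root: (+ 10 52) = 62
Result: 62


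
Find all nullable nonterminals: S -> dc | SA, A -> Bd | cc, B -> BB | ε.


A nonterminal is nullable iff some alternative derives ε (directly, or every symbol in it is nullable)
Nullable: {B}


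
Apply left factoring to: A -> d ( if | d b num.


Common prefix: 'd'
Factored: A -> d A', A' -> ( if | b num


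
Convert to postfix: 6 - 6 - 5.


Left to right (same or higher precedence on left)
Postfix: 6 6 - 5 -


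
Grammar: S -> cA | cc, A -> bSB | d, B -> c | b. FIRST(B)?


Per alternative of B: FIRST(c) = {c}; FIRST(b) = {b}
FIRST(B) = {b, c}


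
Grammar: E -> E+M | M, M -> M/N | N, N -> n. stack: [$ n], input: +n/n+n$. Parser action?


'n' on top is the handle for N -> n
Action: reduce (N -> n)


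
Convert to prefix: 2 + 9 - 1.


left-to-right (same/higher precedence on left): tree is (- (+ 2 9) 1)
Prefix: - + 2 9 1


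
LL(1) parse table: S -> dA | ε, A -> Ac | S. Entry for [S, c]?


For [S, c]: ε is nullable and 'c' ∈ FOLLOW(S)
Entry: S -> ε


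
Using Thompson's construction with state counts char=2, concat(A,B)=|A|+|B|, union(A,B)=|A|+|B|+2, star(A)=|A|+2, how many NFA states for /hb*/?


Syntax tree has 2 char leaf(s), 0 union(s), 1 star(s)
chars contribute 2×2 = 4; each union adds +2; each star adds +2
Total: 4 + 0 + 2 = 6 states


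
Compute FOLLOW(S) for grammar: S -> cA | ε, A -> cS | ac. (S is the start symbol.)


$ ∈ FOLLOW(S). For each A -> αBβ: add FIRST(β)\{ε} to FOLLOW(B); if β nullable, add FOLLOW(A).
FOLLOW(S) = {$}


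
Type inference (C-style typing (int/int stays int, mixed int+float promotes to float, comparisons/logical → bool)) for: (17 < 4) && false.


Operand types: bool && bool
Rule: logical operators take bool operands and yield bool
Result type: bool


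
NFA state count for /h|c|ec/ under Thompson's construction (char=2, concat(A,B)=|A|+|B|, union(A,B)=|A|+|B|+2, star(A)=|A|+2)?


Syntax tree has 4 char leaf(s), 2 union(s), 0 star(s)
chars contribute 4×2 = 8; each union adds +2; each star adds +2
Total: 8 + 4 + 0 = 12 states


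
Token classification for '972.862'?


Pattern: digits with a decimal point
Type: FLOAT_LITERAL


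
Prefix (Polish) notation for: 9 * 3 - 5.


left-to-right (same/higher precedence on left): tree is (- (* 9 3) 5)
Prefix: - * 9 3 5


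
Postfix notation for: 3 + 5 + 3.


Left to right (same or higher precedence on left)
Postfix: 3 5 + 3 +


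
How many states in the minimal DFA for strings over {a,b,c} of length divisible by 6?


Track length mod 6: states 0..5, accept at 0
Minimal DFA: 6 states


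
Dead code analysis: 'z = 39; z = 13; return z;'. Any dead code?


first assignment to z is overwritten before any read
Dead: 'z = 39'


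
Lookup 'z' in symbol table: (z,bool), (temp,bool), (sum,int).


Lookup 'z' → type bool


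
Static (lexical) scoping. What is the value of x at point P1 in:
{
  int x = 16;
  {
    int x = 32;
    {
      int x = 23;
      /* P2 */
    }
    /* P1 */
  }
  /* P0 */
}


x declared in the same block as P1
x = 32


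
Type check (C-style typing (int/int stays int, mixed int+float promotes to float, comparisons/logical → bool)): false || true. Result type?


Operand types: bool || bool
Rule: logical operators take bool operands and yield bool
Result type: bool


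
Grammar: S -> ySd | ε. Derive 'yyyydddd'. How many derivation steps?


Derivation: S => ySd => yySdd => yyySddd => yyyySdddd => yyyydddd
Steps: 5


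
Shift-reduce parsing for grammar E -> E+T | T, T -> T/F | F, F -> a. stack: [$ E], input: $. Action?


start symbol E on stack, input exhausted
Action: accept


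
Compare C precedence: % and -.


'%' is multiplicative (level 10); '-' is additive (level 9)
Higher level binds tighter
'%' has higher precedence than '-'


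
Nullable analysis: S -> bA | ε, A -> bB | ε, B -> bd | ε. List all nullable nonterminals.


A nonterminal is nullable iff some alternative derives ε (directly, or every symbol in it is nullable)
Nullable: {A, B, S}


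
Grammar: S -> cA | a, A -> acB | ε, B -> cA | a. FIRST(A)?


Per alternative of A: FIRST(acB) = {a}; FIRST(ε) = {ε}
FIRST(A) = {a, ε}


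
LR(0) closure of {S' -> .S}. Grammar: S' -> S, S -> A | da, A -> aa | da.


Start: S' -> .S
For each item with dot before a nonterminal B, add B -> .γ for every B-production
Closure: [S' -> .S, S -> .A, S -> .da, A -> .aa, A -> .da]


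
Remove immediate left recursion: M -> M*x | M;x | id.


Left-recursive alternatives: M*x, M;x; non-recursive: id
Introduce M': M -> idM', M' -> *xM' | ;xM' | ε


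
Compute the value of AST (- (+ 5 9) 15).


Evaluate inner: (+ 5 9) = 14
Evaluate root: (- 14 15) = -1
Result: -1


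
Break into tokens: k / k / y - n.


Scan left to right, longest-match per lexeme
Tokens: ID(k), OP(/), ID(k), OP(/), ID(y), OP(-), ID(n)


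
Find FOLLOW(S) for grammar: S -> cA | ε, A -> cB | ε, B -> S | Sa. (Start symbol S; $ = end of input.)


$ ∈ FOLLOW(S). For each A -> αBβ: add FIRST(β)\{ε} to FOLLOW(B); if β nullable, add FOLLOW(A).
FOLLOW(S) = {$, a}


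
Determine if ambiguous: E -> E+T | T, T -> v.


precedence layered via separate nonterminal T: deterministic
Unambiguous


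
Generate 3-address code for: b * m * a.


Break into single-operator statements:
t1 = b * m
t2 = t1 * a


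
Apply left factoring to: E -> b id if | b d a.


Common prefix: 'b'
Factored: E -> b E', E' -> id if | d a


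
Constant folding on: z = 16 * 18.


16 * 18 = 288 at compile time
Optimized: z = 288


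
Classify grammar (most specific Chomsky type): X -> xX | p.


Right-linear: every RHS is a terminal or a terminal followed by one nonterminal
Classification: Type 3 (Regular)


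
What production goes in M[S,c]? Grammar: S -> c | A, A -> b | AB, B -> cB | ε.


For [S, c]: 'c' ∈ FIRST(c)
Entry: S -> c


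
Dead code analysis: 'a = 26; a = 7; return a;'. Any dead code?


first assignment to a is overwritten before any read
Dead: 'a = 26'


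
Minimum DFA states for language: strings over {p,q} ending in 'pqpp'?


Track the longest suffix of input matching a prefix of 'pqpp': 5 classes (prefixes of length 0..4)
Minimal DFA: 5 states


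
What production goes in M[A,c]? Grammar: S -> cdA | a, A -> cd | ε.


For [A, c]: 'c' ∈ FIRST(cd)
Entry: A -> cd


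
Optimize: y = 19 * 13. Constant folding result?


19 * 13 = 247 at compile time
Optimized: y = 247


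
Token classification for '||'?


Pattern: operator symbol
Type: OPERATOR


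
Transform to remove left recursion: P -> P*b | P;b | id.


Left-recursive alternatives: P*b, P;b; non-recursive: id
Introduce P': P -> idP', P' -> *bP' | ;bP' | ε


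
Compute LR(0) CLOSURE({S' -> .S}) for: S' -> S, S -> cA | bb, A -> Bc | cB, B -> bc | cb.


Start: S' -> .S
For each item with dot before a nonterminal B, add B -> .γ for every B-production
Closure: [S' -> .S, S -> .cA, S -> .bb]


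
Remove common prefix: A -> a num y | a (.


Common prefix: 'a'
Factored: A -> a A', A' -> num y | (


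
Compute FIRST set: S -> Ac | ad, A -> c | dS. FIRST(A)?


Per alternative of A: FIRST(c) = {c}; FIRST(dS) = {d}
FIRST(A) = {c, d}


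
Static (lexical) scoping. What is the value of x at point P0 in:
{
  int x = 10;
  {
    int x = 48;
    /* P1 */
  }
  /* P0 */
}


x declared in the same block as P0
x = 10


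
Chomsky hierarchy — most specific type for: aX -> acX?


LHS has context (more than one symbol) and |LHS| ≤ |RHS|
Classification: Type 1 (Context-Sensitive)


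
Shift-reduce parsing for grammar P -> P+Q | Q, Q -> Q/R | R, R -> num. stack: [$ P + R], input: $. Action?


'R' (not preceded by Q/) is the handle for Q -> R
Action: reduce (Q -> R)


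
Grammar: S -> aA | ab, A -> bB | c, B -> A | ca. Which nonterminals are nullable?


A nonterminal is nullable iff some alternative derives ε (directly, or every symbol in it is nullable)
Nullable: {}


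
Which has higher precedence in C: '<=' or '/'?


'/' is multiplicative (level 10); '<=' is relational (level 7)
Higher level binds tighter
'/' has higher precedence than '<='


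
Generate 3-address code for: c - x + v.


Break into single-operator statements:
t1 = c - x
t2 = t1 + v


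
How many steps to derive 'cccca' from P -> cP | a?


Derivation: P => cP => ccP => cccP => ccccP => cccca
Steps: 5


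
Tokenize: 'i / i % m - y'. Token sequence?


Scan left to right, longest-match per lexeme
Tokens: ID(i), OP(/), ID(i), OP(%), ID(m), OP(-), ID(y)


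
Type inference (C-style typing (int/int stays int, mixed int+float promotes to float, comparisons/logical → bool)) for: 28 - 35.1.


Operand types: int - float
Rule: mixed int/float promotes to float; int/int stays int
Result type: float


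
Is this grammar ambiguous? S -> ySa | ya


balanced y^n…a^n: each string has a unique parse
Unambiguous


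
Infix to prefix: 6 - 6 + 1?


left-to-right (same/higher precedence on left): tree is (+ (- 6 6) 1)
Prefix: + - 6 6 1


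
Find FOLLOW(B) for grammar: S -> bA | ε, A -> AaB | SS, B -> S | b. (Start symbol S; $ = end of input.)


$ ∈ FOLLOW(S). For each A -> αBβ: add FIRST(β)\{ε} to FOLLOW(B); if β nullable, add FOLLOW(A).
FOLLOW(B) = {$, a, b}


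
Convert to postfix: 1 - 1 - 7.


Left to right (same or higher precedence on left)
Postfix: 1 1 - 7 -


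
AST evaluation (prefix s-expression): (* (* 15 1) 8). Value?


Evaluate inner: (* 15 1) = 15
Evaluate root: (* 15 8) = 120
Result: 120


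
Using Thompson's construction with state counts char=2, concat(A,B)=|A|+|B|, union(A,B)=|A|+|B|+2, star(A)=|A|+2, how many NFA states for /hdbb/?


Syntax tree has 4 char leaf(s), 0 union(s), 0 star(s)
chars contribute 4×2 = 8; each union adds +2; each star adds +2
Total: 8 + 0 + 0 = 8 states


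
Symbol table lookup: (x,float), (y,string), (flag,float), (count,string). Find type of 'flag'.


Lookup 'flag' → type float


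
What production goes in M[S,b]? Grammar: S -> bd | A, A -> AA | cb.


For [S, b]: 'b' ∈ FIRST(bd)
Entry: S -> bd


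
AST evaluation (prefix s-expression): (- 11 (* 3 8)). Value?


Evaluate inner: (* 3 8) = 24
Evaluate root: (- 11 24) = -13
Result: -13


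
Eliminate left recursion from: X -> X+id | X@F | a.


Left-recursive alternatives: X+id, X@F; non-recursive: a
Introduce X': X -> aX', X' -> +idX' | @FX' | ε


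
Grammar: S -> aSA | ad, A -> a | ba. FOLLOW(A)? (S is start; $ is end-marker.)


$ ∈ FOLLOW(S). For each A -> αBβ: add FIRST(β)\{ε} to FOLLOW(B); if β nullable, add FOLLOW(A).
FOLLOW(A) = {$, a, b}


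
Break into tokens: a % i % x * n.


Scan left to right, longest-match per lexeme
Tokens: ID(a), OP(%), ID(i), OP(%), ID(x), OP(*), ID(n)


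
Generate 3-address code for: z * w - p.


Break into single-operator statements:
t1 = z * w
t2 = t1 - p


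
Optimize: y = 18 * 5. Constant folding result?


18 * 5 = 90 at compile time
Optimized: y = 90


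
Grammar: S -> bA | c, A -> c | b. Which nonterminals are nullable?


A nonterminal is nullable iff some alternative derives ε (directly, or every symbol in it is nullable)
Nullable: {}


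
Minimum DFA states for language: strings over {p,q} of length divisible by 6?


Track length mod 6: states 0..5, accept at 0
Minimal DFA: 6 states


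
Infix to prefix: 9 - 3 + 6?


left-to-right (same/higher precedence on left): tree is (+ (- 9 3) 6)
Prefix: + - 9 3 6
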